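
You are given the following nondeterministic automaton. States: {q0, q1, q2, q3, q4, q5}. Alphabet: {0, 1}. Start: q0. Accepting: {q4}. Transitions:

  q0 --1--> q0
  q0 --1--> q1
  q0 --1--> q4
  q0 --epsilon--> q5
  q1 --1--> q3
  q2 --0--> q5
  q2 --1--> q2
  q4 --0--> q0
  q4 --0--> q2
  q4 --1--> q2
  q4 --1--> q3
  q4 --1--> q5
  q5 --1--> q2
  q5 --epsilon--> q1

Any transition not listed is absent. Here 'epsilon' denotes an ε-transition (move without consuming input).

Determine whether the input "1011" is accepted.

Yes

Start: ε-closure({q0}) = {q0, q1, q5}.
Read '1': {q0, q1, q5} → {q0, q1, q2, q3, q4, q5}.
Read '0': {q0, q1, q2, q3, q4, q5} → {q0, q1, q2, q5}.
Read '1': {q0, q1, q2, q5} → {q0, q1, q2, q3, q4, q5}.
Read '1': {q0, q1, q2, q3, q4, q5} → {q0, q1, q2, q3, q4, q5}.
The final set {q0, q1, q2, q3, q4, q5} contains the accepting state q4.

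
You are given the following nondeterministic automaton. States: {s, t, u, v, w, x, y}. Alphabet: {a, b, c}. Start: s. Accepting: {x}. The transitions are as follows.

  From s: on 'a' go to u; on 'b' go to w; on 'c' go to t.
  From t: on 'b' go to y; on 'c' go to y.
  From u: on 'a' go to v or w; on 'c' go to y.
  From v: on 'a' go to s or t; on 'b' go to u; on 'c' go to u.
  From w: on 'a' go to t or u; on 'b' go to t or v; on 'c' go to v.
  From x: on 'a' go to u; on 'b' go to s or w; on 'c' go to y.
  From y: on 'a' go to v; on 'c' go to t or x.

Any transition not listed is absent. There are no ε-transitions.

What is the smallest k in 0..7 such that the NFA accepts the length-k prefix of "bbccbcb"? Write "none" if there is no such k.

4

Start in {s}.
Read 'b': s→{w}; now {w}.
Read 'b': w→{t, v}; now {t, v}.
Read 'c': t→{y}, v→{u}; now {u, y}.
Read 'c': u→{y}, y→{t, x}; now {t, x, y}.
None of the earlier sets intersect F, but {t, x, y} does.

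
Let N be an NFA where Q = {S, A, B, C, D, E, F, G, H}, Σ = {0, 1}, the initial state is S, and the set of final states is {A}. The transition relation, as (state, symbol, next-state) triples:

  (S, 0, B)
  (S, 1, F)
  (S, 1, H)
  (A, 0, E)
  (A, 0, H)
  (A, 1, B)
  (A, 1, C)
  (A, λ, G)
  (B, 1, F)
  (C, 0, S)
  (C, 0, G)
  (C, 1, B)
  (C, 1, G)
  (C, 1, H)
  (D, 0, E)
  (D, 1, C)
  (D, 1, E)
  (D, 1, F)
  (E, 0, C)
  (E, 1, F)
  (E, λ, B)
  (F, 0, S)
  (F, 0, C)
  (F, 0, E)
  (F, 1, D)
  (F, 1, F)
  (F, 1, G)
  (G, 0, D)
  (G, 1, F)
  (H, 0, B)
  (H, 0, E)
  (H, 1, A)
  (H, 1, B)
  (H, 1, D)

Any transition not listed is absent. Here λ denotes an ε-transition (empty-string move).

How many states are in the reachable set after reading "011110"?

Start in {S}.
Read '0': {S} → {B}.
Read '1': {B} → {F}.
Read '1': {F} → {D, F, G}.
Read '1': {D, F, G} → {B, C, D, E, F, G}.
Read '1': {B, C, D, E, F, G} → {B, C, D, E, F, G, H}.
Read '0': {B, C, D, E, F, G, H} → {S, B, C, D, E, G}.
That set has 6 states.

6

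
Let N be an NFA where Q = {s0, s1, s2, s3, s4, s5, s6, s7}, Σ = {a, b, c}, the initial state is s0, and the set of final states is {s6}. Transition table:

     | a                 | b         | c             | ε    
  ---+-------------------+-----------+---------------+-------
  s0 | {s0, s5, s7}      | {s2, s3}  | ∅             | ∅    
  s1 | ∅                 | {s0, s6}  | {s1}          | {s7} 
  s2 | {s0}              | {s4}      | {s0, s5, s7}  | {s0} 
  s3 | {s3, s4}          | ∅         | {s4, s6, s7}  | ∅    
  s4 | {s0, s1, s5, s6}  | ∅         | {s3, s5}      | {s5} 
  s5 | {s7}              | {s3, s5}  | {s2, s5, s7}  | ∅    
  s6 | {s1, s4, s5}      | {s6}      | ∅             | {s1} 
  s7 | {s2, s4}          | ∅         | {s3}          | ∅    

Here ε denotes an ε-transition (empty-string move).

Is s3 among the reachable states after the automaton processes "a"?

Start in {s0}.
Read 'a': s0→{s0, s5, s7}; now {s0, s5, s7}.
State s3 is not in {s0, s5, s7}.

No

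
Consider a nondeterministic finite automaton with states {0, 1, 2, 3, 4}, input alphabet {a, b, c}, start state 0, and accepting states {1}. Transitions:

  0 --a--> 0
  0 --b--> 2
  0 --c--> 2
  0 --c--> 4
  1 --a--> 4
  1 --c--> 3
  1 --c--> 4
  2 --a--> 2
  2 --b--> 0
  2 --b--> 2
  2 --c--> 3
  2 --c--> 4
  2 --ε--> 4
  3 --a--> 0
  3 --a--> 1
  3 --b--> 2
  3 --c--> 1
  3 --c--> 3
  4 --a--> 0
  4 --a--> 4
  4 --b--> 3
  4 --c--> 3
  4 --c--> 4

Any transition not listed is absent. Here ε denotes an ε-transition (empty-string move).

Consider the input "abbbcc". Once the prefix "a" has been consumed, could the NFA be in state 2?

No

Start in {0}.
Read 'a': 0→{0}; now {0}.
State 2 is not in {0}.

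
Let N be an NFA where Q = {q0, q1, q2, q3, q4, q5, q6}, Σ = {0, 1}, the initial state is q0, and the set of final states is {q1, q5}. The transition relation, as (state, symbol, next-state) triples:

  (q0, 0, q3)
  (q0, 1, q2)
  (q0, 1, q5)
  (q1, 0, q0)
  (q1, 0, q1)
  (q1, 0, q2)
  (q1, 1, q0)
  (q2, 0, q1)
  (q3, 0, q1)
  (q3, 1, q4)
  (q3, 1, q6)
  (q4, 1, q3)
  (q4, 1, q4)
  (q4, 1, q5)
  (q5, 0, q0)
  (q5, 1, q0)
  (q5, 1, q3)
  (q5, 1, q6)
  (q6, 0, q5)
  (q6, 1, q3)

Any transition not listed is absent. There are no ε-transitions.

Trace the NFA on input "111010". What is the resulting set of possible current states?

{q0, q1, q3, q5}

Start in {q0}.
Read '1': {q0} → {q2, q5}.
Read '1': {q2, q5} → {q0, q3, q6}.
Read '1': {q0, q3, q6} → {q2, q3, q4, q5, q6}.
Read '0': {q2, q3, q4, q5, q6} → {q0, q1, q5}.
Read '1': {q0, q1, q5} → {q0, q2, q3, q5, q6}.
Read '0': {q0, q2, q3, q5, q6} → {q0, q1, q3, q5}.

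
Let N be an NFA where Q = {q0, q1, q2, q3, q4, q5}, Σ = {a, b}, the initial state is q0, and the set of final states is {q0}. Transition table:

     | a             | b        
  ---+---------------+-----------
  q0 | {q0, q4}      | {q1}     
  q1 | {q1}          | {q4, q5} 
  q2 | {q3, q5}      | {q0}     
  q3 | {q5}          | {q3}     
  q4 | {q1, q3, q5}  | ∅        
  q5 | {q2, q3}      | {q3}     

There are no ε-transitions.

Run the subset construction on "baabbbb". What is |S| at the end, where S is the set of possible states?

Start in {q0}.
Read 'b': q0→{q1}; now {q1}.
Read 'a': q1→{q1}; now {q1}.
Read 'a': q1→{q1}; now {q1}.
Read 'b': q1→{q4, q5}; now {q4, q5}.
Read 'b': q4→∅, q5→{q3}; now {q3}.
Read 'b': q3→{q3}; now {q3}.
Read 'b': q3→{q3}; now {q3}.
That set has 1 state.

1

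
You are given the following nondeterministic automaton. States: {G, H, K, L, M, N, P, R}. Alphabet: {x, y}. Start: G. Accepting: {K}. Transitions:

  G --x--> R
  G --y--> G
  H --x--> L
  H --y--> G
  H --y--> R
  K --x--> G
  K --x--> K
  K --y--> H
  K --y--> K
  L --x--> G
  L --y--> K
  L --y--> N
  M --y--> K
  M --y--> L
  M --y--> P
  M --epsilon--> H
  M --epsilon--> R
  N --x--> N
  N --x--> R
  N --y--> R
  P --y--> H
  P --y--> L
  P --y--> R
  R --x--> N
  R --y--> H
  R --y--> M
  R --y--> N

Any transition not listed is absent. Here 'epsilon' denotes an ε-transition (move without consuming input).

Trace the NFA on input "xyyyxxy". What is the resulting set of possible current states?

{G, H, K, M, N, R}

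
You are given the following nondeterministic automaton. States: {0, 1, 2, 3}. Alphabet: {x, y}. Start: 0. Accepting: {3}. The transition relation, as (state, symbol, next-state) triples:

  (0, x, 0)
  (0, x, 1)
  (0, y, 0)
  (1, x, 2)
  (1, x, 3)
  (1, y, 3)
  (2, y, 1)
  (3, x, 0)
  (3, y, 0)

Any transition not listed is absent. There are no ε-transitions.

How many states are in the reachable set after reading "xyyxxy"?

3

Start in {0}.
Read 'x': 0→{0, 1}; now {0, 1}.
Read 'y': 0→{0}, 1→{3}; now {0, 3}.
Read 'y': 0→{0}, 3→{0}; now {0}.
Read 'x': 0→{0, 1}; now {0, 1}.
Read 'x': 0→{0, 1}, 1→{2, 3}; now {0, 1, 2, 3}.
Read 'y': 0→{0}, 1→{3}, 2→{1}, 3→{0}; now {0, 1, 3}.
That set has 3 states.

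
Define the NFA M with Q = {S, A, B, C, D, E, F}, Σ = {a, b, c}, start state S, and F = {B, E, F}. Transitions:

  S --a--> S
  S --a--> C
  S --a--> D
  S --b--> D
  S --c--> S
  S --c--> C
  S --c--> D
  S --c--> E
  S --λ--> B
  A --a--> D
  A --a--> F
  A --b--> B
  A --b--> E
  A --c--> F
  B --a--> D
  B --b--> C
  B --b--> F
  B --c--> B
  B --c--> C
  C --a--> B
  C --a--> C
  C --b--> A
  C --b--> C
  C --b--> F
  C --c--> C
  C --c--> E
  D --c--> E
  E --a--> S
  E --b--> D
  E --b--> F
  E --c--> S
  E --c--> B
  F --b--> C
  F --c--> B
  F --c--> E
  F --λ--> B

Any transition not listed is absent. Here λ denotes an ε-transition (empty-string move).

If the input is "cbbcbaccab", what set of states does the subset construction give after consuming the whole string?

Start: ε-closure({S}) = {S, B}.
Read 'c': S→{S, C, D, E}, B→{B, C}; now {S, B, C, D, E}.
Read 'b': S→{D}, B→{C, F}, C→{A, C, F}, D→∅, E→{D, F}; union {A, C, D, F}; ε-closure = {A, B, C, D, F}.
Read 'b': A→{B, E}, B→{C, F}, C→{A, C, F}, D→∅, F→{C}; now {A, B, C, E, F}.
Read 'c': A→{F}, B→{B, C}, C→{C, E}, E→{S, B}, F→{B, E}; now {S, B, C, E, F}.
Read 'b': S→{D}, B→{C, F}, C→{A, C, F}, E→{D, F}, F→{C}; union {A, C, D, F}; ε-closure = {A, B, C, D, F}.
Read 'a': A→{D, F}, B→{D}, C→{B, C}, D→∅, F→∅; now {B, C, D, F}.
Read 'c': B→{B, C}, C→{C, E}, D→{E}, F→{B, E}; now {B, C, E}.
Read 'c': B→{B, C}, C→{C, E}, E→{S, B}; now {S, B, C, E}.
Read 'a': S→{S, C, D}, B→{D}, C→{B, C}, E→{S}; now {S, B, C, D}.
Read 'b': S→{D}, B→{C, F}, C→{A, C, F}, D→∅; union {A, C, D, F}; ε-closure = {A, B, C, D, F}.

{A, B, C, D, F}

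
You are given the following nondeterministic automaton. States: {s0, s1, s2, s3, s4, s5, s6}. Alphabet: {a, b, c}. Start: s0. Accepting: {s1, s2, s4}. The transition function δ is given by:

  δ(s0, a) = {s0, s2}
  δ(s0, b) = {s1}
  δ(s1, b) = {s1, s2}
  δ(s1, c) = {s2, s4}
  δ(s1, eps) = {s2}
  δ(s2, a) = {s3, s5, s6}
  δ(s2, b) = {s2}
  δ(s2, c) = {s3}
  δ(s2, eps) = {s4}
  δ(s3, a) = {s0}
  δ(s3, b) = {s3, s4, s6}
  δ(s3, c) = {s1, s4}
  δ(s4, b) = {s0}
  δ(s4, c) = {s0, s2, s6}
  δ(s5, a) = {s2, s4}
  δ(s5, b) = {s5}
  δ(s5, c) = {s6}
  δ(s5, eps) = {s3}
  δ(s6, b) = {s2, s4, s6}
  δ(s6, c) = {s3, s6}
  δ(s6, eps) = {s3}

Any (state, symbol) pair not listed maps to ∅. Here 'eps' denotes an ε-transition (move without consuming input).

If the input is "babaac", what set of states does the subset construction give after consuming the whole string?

Start in {s0}.
Read 'b': {s0} → {s1, s2, s4}.
Read 'a': {s1, s2, s4} → {s3, s5, s6}.
Read 'b': {s3, s5, s6} → {s2, s3, s4, s5, s6}.
Read 'a': {s2, s3, s4, s5, s6} → {s0, s2, s3, s4, s5, s6}.
Read 'a': {s0, s2, s3, s4, s5, s6} → {s0, s2, s3, s4, s5, s6}.
Read 'c': {s0, s2, s3, s4, s5, s6} → {s0, s1, s2, s3, s4, s6}.

{s0, s1, s2, s3, s4, s6}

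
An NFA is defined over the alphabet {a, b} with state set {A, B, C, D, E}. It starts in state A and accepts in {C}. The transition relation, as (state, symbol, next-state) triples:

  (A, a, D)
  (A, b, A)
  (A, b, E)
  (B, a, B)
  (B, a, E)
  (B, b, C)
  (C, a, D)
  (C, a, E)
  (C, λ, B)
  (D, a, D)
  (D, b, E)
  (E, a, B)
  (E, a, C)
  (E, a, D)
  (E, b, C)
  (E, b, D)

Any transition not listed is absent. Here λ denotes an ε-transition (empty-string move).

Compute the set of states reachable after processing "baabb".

Start in {A}.
Read 'b': {A} → {A, E}.
Read 'a': {A, E} → {B, C, D}.
Read 'a': {B, C, D} → {B, D, E}.
Read 'b': {B, D, E} → {B, C, D, E}.
Read 'b': {B, C, D, E} → {B, C, D, E}.

{B, C, D, E}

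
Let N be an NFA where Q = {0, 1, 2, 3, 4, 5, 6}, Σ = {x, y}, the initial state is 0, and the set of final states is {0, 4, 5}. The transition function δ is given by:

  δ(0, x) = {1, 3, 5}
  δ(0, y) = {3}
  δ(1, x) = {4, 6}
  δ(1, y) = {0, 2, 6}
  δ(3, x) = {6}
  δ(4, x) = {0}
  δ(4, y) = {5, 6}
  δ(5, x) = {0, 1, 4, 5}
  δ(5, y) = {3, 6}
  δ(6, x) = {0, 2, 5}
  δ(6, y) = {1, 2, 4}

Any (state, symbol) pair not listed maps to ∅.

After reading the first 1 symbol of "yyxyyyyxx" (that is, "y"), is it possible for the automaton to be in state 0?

No

Start in {0}.
Read 'y': 0→{3}; now {3}.
State 0 is not in {3}.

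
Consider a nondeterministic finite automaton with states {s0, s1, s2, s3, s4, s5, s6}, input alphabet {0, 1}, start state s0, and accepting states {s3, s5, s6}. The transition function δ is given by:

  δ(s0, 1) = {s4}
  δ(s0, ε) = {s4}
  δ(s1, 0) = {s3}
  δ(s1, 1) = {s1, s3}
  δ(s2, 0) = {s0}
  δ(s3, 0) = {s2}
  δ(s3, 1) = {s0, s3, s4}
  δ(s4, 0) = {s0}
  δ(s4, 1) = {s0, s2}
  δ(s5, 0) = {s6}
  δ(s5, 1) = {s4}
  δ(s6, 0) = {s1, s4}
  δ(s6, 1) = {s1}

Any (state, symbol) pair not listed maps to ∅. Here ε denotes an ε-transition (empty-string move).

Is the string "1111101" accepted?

Start: ε-closure({s0}) = {s0, s4}.
Read '1': {s0, s4} → {s0, s2, s4}.
Read '1': {s0, s2, s4} → {s0, s2, s4}.
Read '1': {s0, s2, s4} → {s0, s2, s4}.
Read '1': {s0, s2, s4} → {s0, s2, s4}.
Read '1': {s0, s2, s4} → {s0, s2, s4}.
Read '0': {s0, s2, s4} → {s0, s4}.
Read '1': {s0, s4} → {s0, s2, s4}.
The final set {s0, s2, s4} contains no accepting state.

No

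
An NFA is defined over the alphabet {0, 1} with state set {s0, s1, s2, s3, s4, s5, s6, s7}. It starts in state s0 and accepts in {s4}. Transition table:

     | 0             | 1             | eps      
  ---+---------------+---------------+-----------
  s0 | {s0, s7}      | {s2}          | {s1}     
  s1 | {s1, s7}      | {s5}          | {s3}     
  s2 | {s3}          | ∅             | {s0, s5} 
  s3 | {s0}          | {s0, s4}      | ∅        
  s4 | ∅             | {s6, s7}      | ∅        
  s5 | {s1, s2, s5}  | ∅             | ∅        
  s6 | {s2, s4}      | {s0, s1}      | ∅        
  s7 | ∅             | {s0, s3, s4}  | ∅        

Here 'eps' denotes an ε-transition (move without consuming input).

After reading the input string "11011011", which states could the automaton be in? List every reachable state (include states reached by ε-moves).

{s0, s1, s2, s3, s4, s5, s6, s7}

Start: ε-closure({s0}) = {s0, s1, s3}.
Read '1': s0→{s2}, s1→{s5}, s3→{s0, s4}; union {s0, s2, s4, s5}; ε-closure = {s0, s1, s2, s3, s4, s5}.
Read '1': s0→{s2}, s1→{s5}, s2→∅, s3→{s0, s4}, s4→{s6, s7}, s5→∅; union {s0, s2, s4, s5, s6, s7}; ε-closure = {s0, s1, s2, s3, s4, s5, s6, s7}.
Read '0': s0→{s0, s7}, s1→{s1, s7}, s2→{s3}, s3→{s0}, s4→∅, s5→{s1, s2, s5}, s6→{s2, s4}, s7→∅; now {s0, s1, s2, s3, s4, s5, s7}.
Read '1': s0→{s2}, s1→{s5}, s2→∅, s3→{s0, s4}, s4→{s6, s7}, s5→∅, s7→{s0, s3, s4}; union {s0, s2, s3, s4, s5, s6, s7}; ε-closure = {s0, s1, s2, s3, s4, s5, s6, s7}.
Read '1': s0→{s2}, s1→{s5}, s2→∅, s3→{s0, s4}, s4→{s6, s7}, s5→∅, s6→{s0, s1}, s7→{s0, s3, s4}; now {s0, s1, s2, s3, s4, s5, s6, s7}.
Read '0': s0→{s0, s7}, s1→{s1, s7}, s2→{s3}, s3→{s0}, s4→∅, s5→{s1, s2, s5}, s6→{s2, s4}, s7→∅; now {s0, s1, s2, s3, s4, s5, s7}.
Read '1': s0→{s2}, s1→{s5}, s2→∅, s3→{s0, s4}, s4→{s6, s7}, s5→∅, s7→{s0, s3, s4}; union {s0, s2, s3, s4, s5, s6, s7}; ε-closure = {s0, s1, s2, s3, s4, s5, s6, s7}.
Read '1': s0→{s2}, s1→{s5}, s2→∅, s3→{s0, s4}, s4→{s6, s7}, s5→∅, s6→{s0, s1}, s7→{s0, s3, s4}; now {s0, s1, s2, s3, s4, s5, s6, s7}.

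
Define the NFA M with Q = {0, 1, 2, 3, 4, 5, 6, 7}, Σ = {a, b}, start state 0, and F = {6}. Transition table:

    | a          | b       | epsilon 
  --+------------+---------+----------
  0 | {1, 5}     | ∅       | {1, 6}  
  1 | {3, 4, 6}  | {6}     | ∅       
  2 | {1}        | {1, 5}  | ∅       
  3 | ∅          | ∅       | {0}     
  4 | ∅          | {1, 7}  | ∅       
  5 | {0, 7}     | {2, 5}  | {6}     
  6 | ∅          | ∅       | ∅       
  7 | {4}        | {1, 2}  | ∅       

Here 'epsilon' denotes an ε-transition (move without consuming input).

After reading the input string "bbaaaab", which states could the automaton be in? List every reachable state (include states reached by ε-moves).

Start: ε-closure({0}) = {0, 1, 6}.
Read 'b': 0→∅, 1→{6}, 6→∅; now {6}.
Read 'b': 6→∅; now ∅.
The set is empty and remains empty for the remaining 5 symbols.

∅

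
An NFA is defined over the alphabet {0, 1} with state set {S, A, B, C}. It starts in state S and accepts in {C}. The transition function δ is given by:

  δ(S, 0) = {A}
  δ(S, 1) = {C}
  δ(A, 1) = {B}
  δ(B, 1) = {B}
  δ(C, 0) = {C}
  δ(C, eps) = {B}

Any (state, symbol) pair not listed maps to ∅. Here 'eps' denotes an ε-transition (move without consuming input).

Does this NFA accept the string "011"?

Start in {S}.
Read '0': S→{A}; now {A}.
Read '1': A→{B}; now {B}.
Read '1': B→{B}; now {B}.
The final set {B} contains no accepting state.

No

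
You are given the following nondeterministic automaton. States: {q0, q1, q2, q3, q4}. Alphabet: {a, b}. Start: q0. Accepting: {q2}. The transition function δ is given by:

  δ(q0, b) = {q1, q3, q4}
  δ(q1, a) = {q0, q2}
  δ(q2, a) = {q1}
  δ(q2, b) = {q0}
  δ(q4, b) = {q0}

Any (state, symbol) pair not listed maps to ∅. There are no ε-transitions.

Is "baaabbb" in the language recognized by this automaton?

Start in {q0}.
Read 'b': {q0} → {q1, q3, q4}.
Read 'a': {q1, q3, q4} → {q0, q2}.
Read 'a': {q0, q2} → {q1}.
Read 'a': {q1} → {q0, q2}.
Read 'b': {q0, q2} → {q0, q1, q3, q4}.
Read 'b': {q0, q1, q3, q4} → {q0, q1, q3, q4}.
Read 'b': {q0, q1, q3, q4} → {q0, q1, q3, q4}.
The final set {q0, q1, q3, q4} contains no accepting state.

No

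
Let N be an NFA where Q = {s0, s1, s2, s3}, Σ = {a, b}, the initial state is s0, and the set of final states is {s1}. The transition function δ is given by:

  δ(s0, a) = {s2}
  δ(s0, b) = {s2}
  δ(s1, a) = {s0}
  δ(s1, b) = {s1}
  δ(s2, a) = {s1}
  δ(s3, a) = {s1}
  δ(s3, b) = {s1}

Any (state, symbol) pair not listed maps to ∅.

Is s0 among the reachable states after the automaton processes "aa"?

Start in {s0}.
Read 'a': {s0} → {s2}.
Read 'a': {s2} → {s1}.
State s0 is not in {s1}.

No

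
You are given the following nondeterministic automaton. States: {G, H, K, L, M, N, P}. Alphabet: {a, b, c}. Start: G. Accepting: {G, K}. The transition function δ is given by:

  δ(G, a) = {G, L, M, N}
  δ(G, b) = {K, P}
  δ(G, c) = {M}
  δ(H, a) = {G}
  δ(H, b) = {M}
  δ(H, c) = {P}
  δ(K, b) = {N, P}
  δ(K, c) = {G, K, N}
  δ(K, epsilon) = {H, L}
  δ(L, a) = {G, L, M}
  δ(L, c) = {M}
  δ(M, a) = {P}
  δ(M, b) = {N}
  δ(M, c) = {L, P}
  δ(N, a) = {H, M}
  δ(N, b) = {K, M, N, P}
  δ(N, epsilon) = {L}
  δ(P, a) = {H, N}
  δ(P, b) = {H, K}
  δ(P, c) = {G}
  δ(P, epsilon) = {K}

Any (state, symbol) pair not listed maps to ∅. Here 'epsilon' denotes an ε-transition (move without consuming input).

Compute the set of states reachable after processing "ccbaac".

Start in {G}.
Read 'c': G→{M}; now {M}.
Read 'c': M→{L, P}; union {L, P}; ε-closure = {H, K, L, P}.
Read 'b': H→{M}, K→{N, P}, L→∅, P→{H, K}; union {H, K, M, N, P}; ε-closure = {H, K, L, M, N, P}.
Read 'a': H→{G}, K→∅, L→{G, L, M}, M→{P}, N→{H, M}, P→{H, N}; union {G, H, L, M, N, P}; ε-closure = {G, H, K, L, M, N, P}.
Read 'a': G→{G, L, M, N}, H→{G}, K→∅, L→{G, L, M}, M→{P}, N→{H, M}, P→{H, N}; union {G, H, L, M, N, P}; ε-closure = {G, H, K, L, M, N, P}.
Read 'c': G→{M}, H→{P}, K→{G, K, N}, L→{M}, M→{L, P}, N→∅, P→{G}; union {G, K, L, M, N, P}; ε-closure = {G, H, K, L, M, N, P}.

{G, H, K, L, M, N, P}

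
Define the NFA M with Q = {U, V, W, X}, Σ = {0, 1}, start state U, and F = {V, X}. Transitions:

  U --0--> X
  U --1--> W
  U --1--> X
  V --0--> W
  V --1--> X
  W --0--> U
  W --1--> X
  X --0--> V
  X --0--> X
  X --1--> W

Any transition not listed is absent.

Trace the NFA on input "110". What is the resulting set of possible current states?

{U, V, X}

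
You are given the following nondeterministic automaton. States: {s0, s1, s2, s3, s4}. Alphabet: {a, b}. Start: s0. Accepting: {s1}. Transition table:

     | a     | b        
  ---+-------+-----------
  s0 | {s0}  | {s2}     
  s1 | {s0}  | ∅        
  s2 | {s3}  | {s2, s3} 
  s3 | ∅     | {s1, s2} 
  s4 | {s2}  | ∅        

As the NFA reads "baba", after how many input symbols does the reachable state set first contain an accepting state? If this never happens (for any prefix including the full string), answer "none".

3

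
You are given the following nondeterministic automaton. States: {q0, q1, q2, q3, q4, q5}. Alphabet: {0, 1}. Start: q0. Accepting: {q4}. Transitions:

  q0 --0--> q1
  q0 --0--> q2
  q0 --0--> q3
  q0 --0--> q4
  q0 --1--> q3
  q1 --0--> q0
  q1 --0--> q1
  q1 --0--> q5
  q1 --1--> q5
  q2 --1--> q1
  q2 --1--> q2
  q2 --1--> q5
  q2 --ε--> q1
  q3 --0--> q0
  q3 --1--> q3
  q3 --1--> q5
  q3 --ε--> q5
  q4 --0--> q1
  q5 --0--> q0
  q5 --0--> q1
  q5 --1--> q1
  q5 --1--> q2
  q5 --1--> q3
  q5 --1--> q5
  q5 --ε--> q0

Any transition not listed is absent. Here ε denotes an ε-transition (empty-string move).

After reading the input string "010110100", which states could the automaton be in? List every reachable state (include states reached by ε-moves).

Start in {q0}.
Read '0': q0→{q1, q2, q3, q4}; union {q1, q2, q3, q4}; ε-closure = {q0, q1, q2, q3, q4, q5}.
Read '1': q0→{q3}, q1→{q5}, q2→{q1, q2, q5}, q3→{q3, q5}, q4→∅, q5→{q1, q2, q3, q5}; union {q1, q2, q3, q5}; ε-closure = {q0, q1, q2, q3, q5}.
Read '0': q0→{q1, q2, q3, q4}, q1→{q0, q1, q5}, q2→∅, q3→{q0}, q5→{q0, q1}; now {q0, q1, q2, q3, q4, q5}.
Read '1': q0→{q3}, q1→{q5}, q2→{q1, q2, q5}, q3→{q3, q5}, q4→∅, q5→{q1, q2, q3, q5}; union {q1, q2, q3, q5}; ε-closure = {q0, q1, q2, q3, q5}.
Read '1': q0→{q3}, q1→{q5}, q2→{q1, q2, q5}, q3→{q3, q5}, q5→{q1, q2, q3, q5}; union {q1, q2, q3, q5}; ε-closure = {q0, q1, q2, q3, q5}.
Read '0': q0→{q1, q2, q3, q4}, q1→{q0, q1, q5}, q2→∅, q3→{q0}, q5→{q0, q1}; now {q0, q1, q2, q3, q4, q5}.
Read '1': q0→{q3}, q1→{q5}, q2→{q1, q2, q5}, q3→{q3, q5}, q4→∅, q5→{q1, q2, q3, q5}; union {q1, q2, q3, q5}; ε-closure = {q0, q1, q2, q3, q5}.
Read '0': q0→{q1, q2, q3, q4}, q1→{q0, q1, q5}, q2→∅, q3→{q0}, q5→{q0, q1}; now {q0, q1, q2, q3, q4, q5}.
Read '0': q0→{q1, q2, q3, q4}, q1→{q0, q1, q5}, q2→∅, q3→{q0}, q4→{q1}, q5→{q0, q1}; now {q0, q1, q2, q3, q4, q5}.

{q0, q1, q2, q3, q4, q5}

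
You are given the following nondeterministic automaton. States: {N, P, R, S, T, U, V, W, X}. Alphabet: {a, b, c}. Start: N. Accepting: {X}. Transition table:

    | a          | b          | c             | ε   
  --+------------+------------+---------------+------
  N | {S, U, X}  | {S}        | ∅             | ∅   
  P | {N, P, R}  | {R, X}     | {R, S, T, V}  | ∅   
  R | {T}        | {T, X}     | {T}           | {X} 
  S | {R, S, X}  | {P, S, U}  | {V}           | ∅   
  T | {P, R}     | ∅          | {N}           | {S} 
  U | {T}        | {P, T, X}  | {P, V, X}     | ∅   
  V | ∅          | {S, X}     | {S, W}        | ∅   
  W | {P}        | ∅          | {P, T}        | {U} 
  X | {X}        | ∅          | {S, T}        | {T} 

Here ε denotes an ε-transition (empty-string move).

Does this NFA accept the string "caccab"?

No

Start in {N}.
Read 'c': {N} → ∅.
The set is empty and remains empty for the remaining 5 symbols.
The final set ∅ contains no accepting state.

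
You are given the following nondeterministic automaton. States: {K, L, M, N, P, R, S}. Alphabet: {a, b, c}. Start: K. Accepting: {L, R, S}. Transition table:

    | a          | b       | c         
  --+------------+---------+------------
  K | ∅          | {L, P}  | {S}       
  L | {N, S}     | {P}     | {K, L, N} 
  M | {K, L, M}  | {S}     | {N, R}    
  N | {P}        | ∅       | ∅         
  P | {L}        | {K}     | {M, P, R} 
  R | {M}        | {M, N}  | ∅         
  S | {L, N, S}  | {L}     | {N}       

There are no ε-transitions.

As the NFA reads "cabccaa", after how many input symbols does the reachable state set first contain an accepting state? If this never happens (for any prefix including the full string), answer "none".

1

Start in {K}.
Read 'c': {K} → {S}.
None of the earlier sets intersect F, but {S} does.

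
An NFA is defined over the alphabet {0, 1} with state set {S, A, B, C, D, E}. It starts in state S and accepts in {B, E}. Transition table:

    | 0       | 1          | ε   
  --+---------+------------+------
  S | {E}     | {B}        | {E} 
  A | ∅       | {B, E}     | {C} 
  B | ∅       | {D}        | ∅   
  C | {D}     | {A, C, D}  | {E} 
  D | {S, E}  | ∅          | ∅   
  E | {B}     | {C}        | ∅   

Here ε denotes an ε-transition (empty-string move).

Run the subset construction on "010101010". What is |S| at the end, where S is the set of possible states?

4

Start: ε-closure({S}) = {S, E}.
Read '0': S→{E}, E→{B}; now {B, E}.
Read '1': B→{D}, E→{C}; union {C, D}; ε-closure = {C, D, E}.
Read '0': C→{D}, D→{S, E}, E→{B}; now {S, B, D, E}.
Read '1': S→{B}, B→{D}, D→∅, E→{C}; union {B, C, D}; ε-closure = {B, C, D, E}.
Read '0': B→∅, C→{D}, D→{S, E}, E→{B}; now {S, B, D, E}.
Read '1': S→{B}, B→{D}, D→∅, E→{C}; union {B, C, D}; ε-closure = {B, C, D, E}.
Read '0': B→∅, C→{D}, D→{S, E}, E→{B}; now {S, B, D, E}.
Read '1': S→{B}, B→{D}, D→∅, E→{C}; union {B, C, D}; ε-closure = {B, C, D, E}.
Read '0': B→∅, C→{D}, D→{S, E}, E→{B}; now {S, B, D, E}.
That set has 4 states.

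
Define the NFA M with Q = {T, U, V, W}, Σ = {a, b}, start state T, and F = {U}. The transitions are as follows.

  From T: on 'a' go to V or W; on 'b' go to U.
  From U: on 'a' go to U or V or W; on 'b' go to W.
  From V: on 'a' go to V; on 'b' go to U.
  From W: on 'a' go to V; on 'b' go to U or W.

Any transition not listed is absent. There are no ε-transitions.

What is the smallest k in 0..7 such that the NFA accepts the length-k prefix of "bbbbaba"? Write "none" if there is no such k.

Start in {T}.
Read 'b': {T} → {U}.
None of the earlier sets intersect F, but {U} does.

1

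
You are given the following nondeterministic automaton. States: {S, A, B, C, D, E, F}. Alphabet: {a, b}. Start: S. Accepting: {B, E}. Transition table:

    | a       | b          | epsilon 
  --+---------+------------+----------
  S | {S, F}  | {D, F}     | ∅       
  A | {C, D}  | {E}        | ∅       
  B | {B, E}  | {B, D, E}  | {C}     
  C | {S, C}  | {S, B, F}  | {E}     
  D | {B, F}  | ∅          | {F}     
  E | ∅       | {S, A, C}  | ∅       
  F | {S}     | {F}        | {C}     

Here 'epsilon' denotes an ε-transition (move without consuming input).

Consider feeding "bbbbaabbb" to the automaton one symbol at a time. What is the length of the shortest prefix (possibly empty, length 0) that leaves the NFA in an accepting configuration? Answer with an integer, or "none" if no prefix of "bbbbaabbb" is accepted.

1

Start in {S}.
Read 'b': {S} → {C, D, E, F}.
None of the earlier sets intersect F, but {C, D, E, F} does.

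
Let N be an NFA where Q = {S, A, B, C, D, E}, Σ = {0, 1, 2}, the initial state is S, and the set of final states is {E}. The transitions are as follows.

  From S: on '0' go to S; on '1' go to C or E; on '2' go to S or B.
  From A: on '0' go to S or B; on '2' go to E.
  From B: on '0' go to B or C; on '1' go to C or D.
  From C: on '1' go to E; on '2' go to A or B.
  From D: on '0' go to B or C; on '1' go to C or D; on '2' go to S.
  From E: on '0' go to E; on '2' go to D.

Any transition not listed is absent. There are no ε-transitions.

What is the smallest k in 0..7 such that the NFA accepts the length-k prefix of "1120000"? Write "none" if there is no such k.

1

Start in {S}.
Read '1': {S} → {C, E}.
None of the earlier sets intersect F, but {C, E} does.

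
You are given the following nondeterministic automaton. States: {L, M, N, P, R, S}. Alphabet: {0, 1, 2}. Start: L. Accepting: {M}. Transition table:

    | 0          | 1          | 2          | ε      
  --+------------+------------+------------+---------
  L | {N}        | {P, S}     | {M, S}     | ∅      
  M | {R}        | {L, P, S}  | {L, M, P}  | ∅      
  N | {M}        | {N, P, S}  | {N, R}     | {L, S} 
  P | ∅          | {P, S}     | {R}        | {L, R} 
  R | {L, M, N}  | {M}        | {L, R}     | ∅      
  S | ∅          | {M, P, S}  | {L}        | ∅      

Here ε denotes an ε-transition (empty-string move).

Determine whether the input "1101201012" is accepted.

Start in {L}.
Read '1': L→{P, S}; union {P, S}; ε-closure = {L, P, R, S}.
Read '1': L→{P, S}, P→{P, S}, R→{M}, S→{M, P, S}; union {M, P, S}; ε-closure = {L, M, P, R, S}.
Read '0': L→{N}, M→{R}, P→∅, R→{L, M, N}, S→∅; union {L, M, N, R}; ε-closure = {L, M, N, R, S}.
Read '1': L→{P, S}, M→{L, P, S}, N→{N, P, S}, R→{M}, S→{M, P, S}; union {L, M, N, P, S}; ε-closure = {L, M, N, P, R, S}.
Read '2': L→{M, S}, M→{L, M, P}, N→{N, R}, P→{R}, R→{L, R}, S→{L}; now {L, M, N, P, R, S}.
Read '0': L→{N}, M→{R}, N→{M}, P→∅, R→{L, M, N}, S→∅; union {L, M, N, R}; ε-closure = {L, M, N, R, S}.
Read '1': L→{P, S}, M→{L, P, S}, N→{N, P, S}, R→{M}, S→{M, P, S}; union {L, M, N, P, S}; ε-closure = {L, M, N, P, R, S}.
Read '0': L→{N}, M→{R}, N→{M}, P→∅, R→{L, M, N}, S→∅; union {L, M, N, R}; ε-closure = {L, M, N, R, S}.
Read '1': L→{P, S}, M→{L, P, S}, N→{N, P, S}, R→{M}, S→{M, P, S}; union {L, M, N, P, S}; ε-closure = {L, M, N, P, R, S}.
Read '2': L→{M, S}, M→{L, M, P}, N→{N, R}, P→{R}, R→{L, R}, S→{L}; now {L, M, N, P, R, S}.
The final set {L, M, N, P, R, S} contains the accepting state M.

Yes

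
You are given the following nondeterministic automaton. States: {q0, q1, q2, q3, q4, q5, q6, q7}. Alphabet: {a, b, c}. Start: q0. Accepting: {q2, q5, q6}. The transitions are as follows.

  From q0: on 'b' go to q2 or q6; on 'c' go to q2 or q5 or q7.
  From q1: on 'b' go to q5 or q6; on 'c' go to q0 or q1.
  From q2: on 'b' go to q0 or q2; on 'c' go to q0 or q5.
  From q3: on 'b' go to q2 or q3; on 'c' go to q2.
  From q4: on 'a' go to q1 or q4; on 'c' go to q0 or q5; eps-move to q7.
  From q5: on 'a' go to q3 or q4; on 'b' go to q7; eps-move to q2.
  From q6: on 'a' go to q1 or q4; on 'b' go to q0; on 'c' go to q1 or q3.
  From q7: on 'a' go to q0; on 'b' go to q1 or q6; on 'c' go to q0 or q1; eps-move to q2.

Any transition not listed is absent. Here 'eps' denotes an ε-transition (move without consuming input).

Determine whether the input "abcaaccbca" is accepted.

Start in {q0}.
Read 'a': q0→∅; now ∅.
The set is empty and remains empty for the remaining 9 symbols.
The final set ∅ contains no accepting state.

No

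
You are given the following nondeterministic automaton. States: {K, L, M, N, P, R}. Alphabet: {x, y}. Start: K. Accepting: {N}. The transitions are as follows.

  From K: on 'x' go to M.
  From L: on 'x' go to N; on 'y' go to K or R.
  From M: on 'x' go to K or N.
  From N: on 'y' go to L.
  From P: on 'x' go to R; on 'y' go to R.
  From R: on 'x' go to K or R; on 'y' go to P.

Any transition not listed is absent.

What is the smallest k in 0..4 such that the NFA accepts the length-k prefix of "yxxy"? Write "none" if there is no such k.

none

Start in {K}.
Read 'y': {K} → ∅.
The set is empty and remains empty for the remaining 3 symbols.
No reachable set along the way intersects F.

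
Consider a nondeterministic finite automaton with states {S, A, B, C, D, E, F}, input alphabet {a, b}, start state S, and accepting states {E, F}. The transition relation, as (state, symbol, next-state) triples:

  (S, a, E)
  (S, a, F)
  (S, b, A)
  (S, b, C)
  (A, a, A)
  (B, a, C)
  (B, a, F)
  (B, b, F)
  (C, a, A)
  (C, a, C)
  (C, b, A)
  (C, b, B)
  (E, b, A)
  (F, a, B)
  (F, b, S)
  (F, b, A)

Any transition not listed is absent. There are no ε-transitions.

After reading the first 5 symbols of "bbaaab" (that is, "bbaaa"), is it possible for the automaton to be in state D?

No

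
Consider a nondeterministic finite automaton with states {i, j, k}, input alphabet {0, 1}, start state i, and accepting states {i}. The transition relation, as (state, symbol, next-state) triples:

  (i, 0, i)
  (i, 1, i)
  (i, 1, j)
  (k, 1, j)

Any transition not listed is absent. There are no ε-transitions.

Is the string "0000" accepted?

Start in {i}.
Read '0': {i} → {i}.
Read '0': {i} → {i}.
Read '0': {i} → {i}.
Read '0': {i} → {i}.
The final set {i} contains the accepting state i.

Yes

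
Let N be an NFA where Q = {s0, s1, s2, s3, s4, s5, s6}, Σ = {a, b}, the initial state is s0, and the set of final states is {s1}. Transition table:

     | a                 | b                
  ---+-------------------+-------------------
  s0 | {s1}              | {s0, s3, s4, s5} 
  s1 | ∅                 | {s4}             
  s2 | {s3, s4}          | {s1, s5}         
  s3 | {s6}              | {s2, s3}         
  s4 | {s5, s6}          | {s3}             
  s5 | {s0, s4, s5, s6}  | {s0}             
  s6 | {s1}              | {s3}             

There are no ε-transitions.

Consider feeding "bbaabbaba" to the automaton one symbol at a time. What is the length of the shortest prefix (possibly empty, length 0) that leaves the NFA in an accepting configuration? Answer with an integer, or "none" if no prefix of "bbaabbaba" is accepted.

Start in {s0}.
Read 'b': {s0} → {s0, s3, s4, s5}.
Read 'b': {s0, s3, s4, s5} → {s0, s2, s3, s4, s5}.
Read 'a': {s0, s2, s3, s4, s5} → {s0, s1, s3, s4, s5, s6}.
None of the earlier sets intersect F, but {s0, s1, s3, s4, s5, s6} does.

3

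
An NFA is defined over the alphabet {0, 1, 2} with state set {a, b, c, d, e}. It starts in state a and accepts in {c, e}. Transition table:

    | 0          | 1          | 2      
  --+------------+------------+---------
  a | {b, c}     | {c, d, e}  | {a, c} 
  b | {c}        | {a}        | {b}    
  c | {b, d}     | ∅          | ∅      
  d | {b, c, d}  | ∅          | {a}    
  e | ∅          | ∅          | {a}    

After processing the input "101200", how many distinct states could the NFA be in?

Start in {a}.
Read '1': a→{c, d, e}; now {c, d, e}.
Read '0': c→{b, d}, d→{b, c, d}, e→∅; now {b, c, d}.
Read '1': b→{a}, c→∅, d→∅; now {a}.
Read '2': a→{a, c}; now {a, c}.
Read '0': a→{b, c}, c→{b, d}; now {b, c, d}.
Read '0': b→{c}, c→{b, d}, d→{b, c, d}; now {b, c, d}.
That set has 3 states.

3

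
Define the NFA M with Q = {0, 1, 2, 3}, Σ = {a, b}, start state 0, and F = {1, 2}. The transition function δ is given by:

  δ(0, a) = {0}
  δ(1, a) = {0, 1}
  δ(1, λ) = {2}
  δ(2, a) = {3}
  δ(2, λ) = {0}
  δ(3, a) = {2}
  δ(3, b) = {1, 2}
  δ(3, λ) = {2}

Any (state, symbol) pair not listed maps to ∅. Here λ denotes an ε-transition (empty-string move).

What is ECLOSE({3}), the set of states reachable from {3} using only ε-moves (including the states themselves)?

Begin with {3}.
ε-move 3 → 2; add 2.
ε-move 2 → 0; add 0.

{0, 2, 3}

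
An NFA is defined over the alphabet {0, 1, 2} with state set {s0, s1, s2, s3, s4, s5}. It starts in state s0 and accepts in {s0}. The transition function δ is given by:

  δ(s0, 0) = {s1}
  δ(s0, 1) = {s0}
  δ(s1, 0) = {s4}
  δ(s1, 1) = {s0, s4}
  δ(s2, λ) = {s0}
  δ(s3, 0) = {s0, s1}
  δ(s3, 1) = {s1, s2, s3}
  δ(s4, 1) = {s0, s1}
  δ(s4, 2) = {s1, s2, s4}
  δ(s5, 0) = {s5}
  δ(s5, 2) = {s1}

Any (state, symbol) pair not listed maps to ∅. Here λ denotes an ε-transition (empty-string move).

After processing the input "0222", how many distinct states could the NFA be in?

0

Start in {s0}.
Read '0': s0→{s1}; now {s1}.
Read '2': s1→∅; now ∅.
The set is empty and remains empty for the remaining 2 symbols.
That set has 0 states.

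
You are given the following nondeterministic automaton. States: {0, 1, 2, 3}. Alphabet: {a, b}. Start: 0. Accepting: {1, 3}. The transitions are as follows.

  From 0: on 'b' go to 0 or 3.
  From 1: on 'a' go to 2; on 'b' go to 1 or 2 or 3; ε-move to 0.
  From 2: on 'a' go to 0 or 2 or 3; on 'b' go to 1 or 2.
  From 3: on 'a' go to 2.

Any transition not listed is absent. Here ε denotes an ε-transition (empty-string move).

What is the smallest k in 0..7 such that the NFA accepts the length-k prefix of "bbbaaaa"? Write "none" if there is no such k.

1

Start in {0}.
Read 'b': 0→{0, 3}; now {0, 3}.
None of the earlier sets intersect F, but {0, 3} does.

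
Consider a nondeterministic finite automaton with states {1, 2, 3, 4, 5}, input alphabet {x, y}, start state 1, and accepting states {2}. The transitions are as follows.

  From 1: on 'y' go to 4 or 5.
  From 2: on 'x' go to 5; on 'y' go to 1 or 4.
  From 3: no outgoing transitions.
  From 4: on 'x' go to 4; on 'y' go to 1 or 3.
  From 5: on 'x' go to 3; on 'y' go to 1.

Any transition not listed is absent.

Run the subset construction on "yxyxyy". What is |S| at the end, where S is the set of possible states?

0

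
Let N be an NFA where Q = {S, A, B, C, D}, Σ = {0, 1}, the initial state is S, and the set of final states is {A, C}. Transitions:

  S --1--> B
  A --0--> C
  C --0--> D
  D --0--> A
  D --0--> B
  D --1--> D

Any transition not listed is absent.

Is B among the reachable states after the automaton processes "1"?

Start in {S}.
Read '1': {S} → {B}.
State B is in {B}.

Yes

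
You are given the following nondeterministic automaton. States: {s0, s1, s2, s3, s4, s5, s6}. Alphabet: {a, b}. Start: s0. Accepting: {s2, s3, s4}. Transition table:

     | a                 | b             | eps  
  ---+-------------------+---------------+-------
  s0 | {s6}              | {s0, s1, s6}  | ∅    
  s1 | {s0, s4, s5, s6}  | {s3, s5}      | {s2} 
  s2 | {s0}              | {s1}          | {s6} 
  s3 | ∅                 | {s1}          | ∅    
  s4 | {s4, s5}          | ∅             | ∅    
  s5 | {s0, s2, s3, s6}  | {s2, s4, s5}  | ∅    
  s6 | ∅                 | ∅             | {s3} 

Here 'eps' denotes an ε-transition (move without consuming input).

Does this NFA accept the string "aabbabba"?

Start in {s0}.
Read 'a': s0→{s6}; union {s6}; ε-closure = {s3, s6}.
Read 'a': s3→∅, s6→∅; now ∅.
The set is empty and remains empty for the remaining 6 symbols.
The final set ∅ contains no accepting state.

No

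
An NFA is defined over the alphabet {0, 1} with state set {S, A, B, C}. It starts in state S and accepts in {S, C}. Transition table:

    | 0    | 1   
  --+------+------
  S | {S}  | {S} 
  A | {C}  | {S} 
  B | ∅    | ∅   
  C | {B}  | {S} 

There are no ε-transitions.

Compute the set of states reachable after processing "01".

{S}

Start in {S}.
Read '0': {S} → {S}.
Read '1': {S} → {S}.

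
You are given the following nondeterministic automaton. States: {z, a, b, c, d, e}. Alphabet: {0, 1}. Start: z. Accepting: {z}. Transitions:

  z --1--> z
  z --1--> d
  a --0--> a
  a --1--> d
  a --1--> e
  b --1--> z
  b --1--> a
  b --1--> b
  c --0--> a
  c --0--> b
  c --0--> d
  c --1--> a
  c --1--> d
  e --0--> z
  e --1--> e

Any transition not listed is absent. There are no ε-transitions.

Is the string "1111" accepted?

Start in {z}.
Read '1': {z} → {z, d}.
Read '1': {z, d} → {z, d}.
Read '1': {z, d} → {z, d}.
Read '1': {z, d} → {z, d}.
The final set {z, d} contains the accepting state z.

Yes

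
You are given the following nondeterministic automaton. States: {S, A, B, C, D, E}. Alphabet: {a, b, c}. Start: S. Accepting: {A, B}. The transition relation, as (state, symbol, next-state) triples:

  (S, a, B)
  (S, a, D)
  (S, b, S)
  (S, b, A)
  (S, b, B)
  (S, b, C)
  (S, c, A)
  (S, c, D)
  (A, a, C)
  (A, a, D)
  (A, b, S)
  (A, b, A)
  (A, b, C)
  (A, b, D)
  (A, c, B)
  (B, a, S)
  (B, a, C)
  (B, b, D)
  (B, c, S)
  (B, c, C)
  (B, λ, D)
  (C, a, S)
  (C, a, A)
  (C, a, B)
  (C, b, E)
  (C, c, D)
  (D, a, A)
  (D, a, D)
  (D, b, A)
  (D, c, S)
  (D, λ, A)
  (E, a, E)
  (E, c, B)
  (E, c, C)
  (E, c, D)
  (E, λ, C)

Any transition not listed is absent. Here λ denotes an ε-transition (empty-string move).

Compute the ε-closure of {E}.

{C, E}

Begin with {E}.
ε-move E → C; add C.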